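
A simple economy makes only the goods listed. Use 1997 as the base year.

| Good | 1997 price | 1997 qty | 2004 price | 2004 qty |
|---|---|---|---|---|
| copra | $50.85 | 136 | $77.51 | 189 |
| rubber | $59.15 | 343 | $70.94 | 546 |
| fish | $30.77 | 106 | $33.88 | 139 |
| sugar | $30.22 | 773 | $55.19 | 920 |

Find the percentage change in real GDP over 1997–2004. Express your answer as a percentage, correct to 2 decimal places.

Real GDP 1997 = Nominal GDP 1997 = 50.85·136 + 59.15·343 + 30.77·106 + 30.22·773 = 53825.73.
Real GDP 2004 (at 1997 prices) = 50.85·189 + 59.15·546 + 30.77·139 + 30.22·920 = 73985.98.
Real growth = 73985.98/53825.73 − 1 = 0.3745.

37.45%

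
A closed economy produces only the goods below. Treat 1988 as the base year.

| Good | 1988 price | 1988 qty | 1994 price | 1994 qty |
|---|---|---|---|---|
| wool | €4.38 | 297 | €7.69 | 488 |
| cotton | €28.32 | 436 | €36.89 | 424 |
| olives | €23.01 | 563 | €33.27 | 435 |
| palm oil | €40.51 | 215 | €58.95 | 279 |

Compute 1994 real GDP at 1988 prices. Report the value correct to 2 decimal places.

Real GDP 1994 = Σ (p_1988 × q_1994) = 4.38·488 + 28.32·424 + 23.01·435 + 40.51·279 = 35456.76.

€35456.76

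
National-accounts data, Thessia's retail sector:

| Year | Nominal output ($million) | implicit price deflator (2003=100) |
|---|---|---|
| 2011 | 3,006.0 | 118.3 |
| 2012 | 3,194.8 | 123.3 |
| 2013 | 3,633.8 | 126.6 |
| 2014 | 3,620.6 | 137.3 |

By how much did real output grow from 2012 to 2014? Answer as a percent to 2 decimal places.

Real output 2012 = 3194.8/1.233 = 2591.08.
Real output 2014 = 3620.6/1.373 = 2637.00.
Change = 2637.00/2591.08 − 1 = 0.0177.

1.77%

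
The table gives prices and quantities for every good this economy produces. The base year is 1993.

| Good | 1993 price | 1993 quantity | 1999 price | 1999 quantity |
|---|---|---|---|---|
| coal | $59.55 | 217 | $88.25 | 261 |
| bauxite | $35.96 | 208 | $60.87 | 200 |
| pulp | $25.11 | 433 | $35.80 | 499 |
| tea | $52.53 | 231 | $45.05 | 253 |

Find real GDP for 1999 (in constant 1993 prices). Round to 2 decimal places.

$48554.53

Real GDP 1999 = Σ (p_1993 × q_1999) = 59.55·261 + 35.96·200 + 25.11·499 + 52.53·253 = 48554.53.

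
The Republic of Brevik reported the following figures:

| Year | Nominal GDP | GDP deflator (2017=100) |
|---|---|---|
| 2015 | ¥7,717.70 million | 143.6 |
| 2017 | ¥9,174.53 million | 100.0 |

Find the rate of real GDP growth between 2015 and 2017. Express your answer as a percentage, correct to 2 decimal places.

Deflate each year: 2015 → 7717.70/1.436 = 5374.44; 2017 → 9174.53/1.000 = 9174.53.
So real GDP changed by 9174.53/5374.44 − 1 = 0.7071, i.e. 70.71%.

70.71%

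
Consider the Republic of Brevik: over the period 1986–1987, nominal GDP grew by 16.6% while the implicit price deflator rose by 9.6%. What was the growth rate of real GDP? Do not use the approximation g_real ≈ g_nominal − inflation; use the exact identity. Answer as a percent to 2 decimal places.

(1 + g_nom) = (1 + g_real)(1 + π), so g_real = 1.1660 / 1.0960 − 1 = 0.06387.

6.39%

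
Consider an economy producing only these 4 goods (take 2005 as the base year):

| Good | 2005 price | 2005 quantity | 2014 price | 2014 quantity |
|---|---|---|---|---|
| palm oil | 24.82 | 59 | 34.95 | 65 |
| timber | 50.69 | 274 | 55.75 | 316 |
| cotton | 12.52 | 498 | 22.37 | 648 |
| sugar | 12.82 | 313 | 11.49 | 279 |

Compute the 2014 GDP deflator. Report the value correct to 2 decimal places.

Nominal GDP 2014 = 34.95·65 + 55.75·316 + 22.37·648 + 11.49·279 = 37590.22.
Real GDP 2014 (at 2005 prices) = 24.82·65 + 50.69·316 + 12.52·648 + 12.82·279 = 29321.08.
Deflator = Nominal/Real × 100 = 37590.22/29321.08 × 100 = 128.202.

128.20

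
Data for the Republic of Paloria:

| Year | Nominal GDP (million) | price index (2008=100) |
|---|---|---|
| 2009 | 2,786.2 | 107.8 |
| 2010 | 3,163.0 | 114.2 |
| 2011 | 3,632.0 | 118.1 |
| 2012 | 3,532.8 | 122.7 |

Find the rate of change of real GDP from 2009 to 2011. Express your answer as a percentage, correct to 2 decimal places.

Real GDP 2009 = 2786.2/1.078 = 2584.60.
Real GDP 2011 = 3632.0/1.181 = 3075.36.
Change = 3075.36/2584.60 − 1 = 0.1899.

18.99%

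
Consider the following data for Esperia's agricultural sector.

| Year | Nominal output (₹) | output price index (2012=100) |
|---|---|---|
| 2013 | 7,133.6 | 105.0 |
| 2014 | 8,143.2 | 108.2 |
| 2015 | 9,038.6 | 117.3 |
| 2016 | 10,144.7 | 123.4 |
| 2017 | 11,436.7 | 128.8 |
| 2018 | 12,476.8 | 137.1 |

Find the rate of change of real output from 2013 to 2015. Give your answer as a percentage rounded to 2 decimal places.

13.42%

Real output 2013 = 7133.6/1.050 = 6793.90.
Real output 2015 = 9038.6/1.173 = 7705.54.
Change = 7705.54/6793.90 − 1 = 0.1342.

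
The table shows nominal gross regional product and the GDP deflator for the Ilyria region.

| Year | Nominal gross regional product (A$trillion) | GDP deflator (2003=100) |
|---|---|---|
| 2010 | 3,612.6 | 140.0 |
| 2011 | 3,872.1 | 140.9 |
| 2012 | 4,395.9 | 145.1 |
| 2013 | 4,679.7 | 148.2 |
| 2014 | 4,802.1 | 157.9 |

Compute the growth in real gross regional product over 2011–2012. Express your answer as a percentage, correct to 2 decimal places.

Real gross regional product 2011 = 3872.1/1.409 = 2748.12.
Real gross regional product 2012 = 4395.9/1.451 = 3029.57.
Change = 3029.57/2748.12 − 1 = 0.1024.

10.24%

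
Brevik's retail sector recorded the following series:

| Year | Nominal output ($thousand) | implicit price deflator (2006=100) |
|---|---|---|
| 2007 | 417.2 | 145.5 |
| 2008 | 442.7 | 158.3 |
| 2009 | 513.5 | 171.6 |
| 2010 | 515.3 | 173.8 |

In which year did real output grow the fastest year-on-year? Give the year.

2008: real = 442.7/1.583 = 279.66; growth vs 2007 (286.74) = -2.47%.
2009: real = 513.5/1.716 = 299.24; growth vs 2008 (279.66) = 7.00%.
2010: real = 515.3/1.738 = 296.49; growth vs 2009 (299.24) = -0.92%.

2009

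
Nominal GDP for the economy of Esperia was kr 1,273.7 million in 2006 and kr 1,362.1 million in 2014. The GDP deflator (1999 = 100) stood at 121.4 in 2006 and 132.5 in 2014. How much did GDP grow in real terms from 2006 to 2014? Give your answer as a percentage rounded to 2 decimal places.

Deflate each year: 2006 → 1273.7/1.214 = 1049.18; 2014 → 1362.1/1.325 = 1028.00.
So real GDP changed by 1028.00/1049.18 − 1 = -0.0202, i.e. -2.02%.

-2.02%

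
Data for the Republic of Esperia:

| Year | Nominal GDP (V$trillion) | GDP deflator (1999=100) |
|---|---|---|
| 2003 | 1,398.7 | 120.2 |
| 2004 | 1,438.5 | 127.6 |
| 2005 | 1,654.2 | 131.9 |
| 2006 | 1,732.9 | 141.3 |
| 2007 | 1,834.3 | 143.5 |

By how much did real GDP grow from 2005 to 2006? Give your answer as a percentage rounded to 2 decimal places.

Real GDP 2005 = 1654.2/1.319 = 1254.13.
Real GDP 2006 = 1732.9/1.413 = 1226.40.
Change = 1226.40/1254.13 − 1 = -0.0221.

-2.21%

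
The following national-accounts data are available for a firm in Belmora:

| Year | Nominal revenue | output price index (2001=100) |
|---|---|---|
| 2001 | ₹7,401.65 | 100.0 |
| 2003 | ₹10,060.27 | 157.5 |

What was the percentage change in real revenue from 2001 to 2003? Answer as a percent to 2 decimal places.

Deflate each year: 2001 → 7401.65/1.000 = 7401.65; 2003 → 10060.27/1.575 = 6387.47.
So real revenue changed by 6387.47/7401.65 − 1 = -0.1370, i.e. -13.70%.

-13.70%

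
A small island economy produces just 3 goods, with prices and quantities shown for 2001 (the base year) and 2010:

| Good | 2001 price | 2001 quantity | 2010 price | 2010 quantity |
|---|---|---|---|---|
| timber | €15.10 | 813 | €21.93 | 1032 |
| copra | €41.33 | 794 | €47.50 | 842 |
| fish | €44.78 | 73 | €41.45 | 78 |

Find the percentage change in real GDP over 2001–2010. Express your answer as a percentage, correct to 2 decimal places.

11.40%

Real GDP 2001 = Nominal GDP 2001 = 15.10·813 + 41.33·794 + 44.78·73 = 48361.26.
Real GDP 2010 (at 2001 prices) = 15.10·1032 + 41.33·842 + 44.78·78 = 53875.90.
Real growth = 53875.90/48361.26 − 1 = 0.1140.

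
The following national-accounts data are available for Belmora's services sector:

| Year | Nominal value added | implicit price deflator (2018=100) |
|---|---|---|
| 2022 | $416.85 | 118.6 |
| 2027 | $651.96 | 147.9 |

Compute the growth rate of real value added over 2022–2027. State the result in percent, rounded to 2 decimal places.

25.42%

Real value added 2022 = 416.85 / 1.186 = 351.48.
Real value added 2027 = 651.96 / 1.479 = 440.81.
Real growth = 440.81 / 351.48 − 1 = 0.2542.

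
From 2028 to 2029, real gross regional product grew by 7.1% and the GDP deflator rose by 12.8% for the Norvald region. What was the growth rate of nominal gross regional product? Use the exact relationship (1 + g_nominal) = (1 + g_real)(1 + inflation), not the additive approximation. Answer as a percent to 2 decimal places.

20.81%

(1 + g_nom) = (1 + g_real)(1 + π) = 1.0710 × 1.1280 = 1.20809.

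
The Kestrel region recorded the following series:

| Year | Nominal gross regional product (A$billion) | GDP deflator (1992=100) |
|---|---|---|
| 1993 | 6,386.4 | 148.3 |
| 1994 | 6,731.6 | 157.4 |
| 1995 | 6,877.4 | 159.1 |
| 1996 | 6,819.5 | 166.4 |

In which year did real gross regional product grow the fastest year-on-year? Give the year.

1995

1994: real = 6731.6/1.574 = 4276.75; growth vs 1993 (4306.41) = -0.69%.
1995: real = 6877.4/1.591 = 4322.69; growth vs 1994 (4276.75) = 1.07%.
1996: real = 6819.5/1.664 = 4098.26; growth vs 1995 (4322.69) = -5.19%.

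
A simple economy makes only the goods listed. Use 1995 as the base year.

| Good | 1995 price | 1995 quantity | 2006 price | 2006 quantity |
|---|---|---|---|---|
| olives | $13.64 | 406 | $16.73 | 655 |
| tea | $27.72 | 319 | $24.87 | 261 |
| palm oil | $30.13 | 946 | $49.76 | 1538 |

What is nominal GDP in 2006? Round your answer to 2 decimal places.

Nominal GDP 2006 = Σ (p_2006 × q_2006) = 16.73·655 + 24.87·261 + 49.76·1538 = 93980.10.

$93980.10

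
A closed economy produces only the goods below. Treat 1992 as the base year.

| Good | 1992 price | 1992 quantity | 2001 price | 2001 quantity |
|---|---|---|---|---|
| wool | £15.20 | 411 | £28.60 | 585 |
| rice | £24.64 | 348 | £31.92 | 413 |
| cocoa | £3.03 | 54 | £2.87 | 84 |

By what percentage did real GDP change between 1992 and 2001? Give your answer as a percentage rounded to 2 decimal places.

28.94%

Real GDP 1992 = Nominal GDP 1992 = 15.20·411 + 24.64·348 + 3.03·54 = 14985.54.
Real GDP 2001 (at 1992 prices) = 15.20·585 + 24.64·413 + 3.03·84 = 19322.84.
Real growth = 19322.84/14985.54 − 1 = 0.2894.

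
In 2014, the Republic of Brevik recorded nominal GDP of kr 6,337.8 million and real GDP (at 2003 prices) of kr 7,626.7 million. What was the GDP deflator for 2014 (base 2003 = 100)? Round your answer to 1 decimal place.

83.1

GDP deflator = (Nominal / Real) × 100 = 6337.8 / 7626.7 × 100 = 83.10.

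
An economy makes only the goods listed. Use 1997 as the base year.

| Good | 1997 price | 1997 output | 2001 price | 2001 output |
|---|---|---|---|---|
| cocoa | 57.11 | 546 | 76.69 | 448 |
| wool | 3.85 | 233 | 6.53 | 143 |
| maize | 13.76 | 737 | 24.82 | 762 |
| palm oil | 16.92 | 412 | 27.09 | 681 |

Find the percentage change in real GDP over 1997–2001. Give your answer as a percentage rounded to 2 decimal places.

-2.13%

Real GDP 1997 = Nominal GDP 1997 = 57.11·546 + 3.85·233 + 13.76·737 + 16.92·412 = 49191.27.
Real GDP 2001 (at 1997 prices) = 57.11·448 + 3.85·143 + 13.76·762 + 16.92·681 = 48143.47.
Real growth = 48143.47/49191.27 − 1 = -0.0213.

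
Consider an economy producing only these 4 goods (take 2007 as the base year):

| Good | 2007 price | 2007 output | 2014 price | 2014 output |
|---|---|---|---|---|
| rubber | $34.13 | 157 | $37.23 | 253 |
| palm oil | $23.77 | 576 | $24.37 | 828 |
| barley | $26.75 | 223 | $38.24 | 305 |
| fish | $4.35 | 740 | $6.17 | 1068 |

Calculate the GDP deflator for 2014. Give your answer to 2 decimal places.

116.36

Nominal GDP 2014 = 37.23·253 + 24.37·828 + 38.24·305 + 6.17·1068 = 47850.31.
Real GDP 2014 (at 2007 prices) = 34.13·253 + 23.77·828 + 26.75·305 + 4.35·1068 = 41121.00.
Deflator = Nominal/Real × 100 = 47850.31/41121.00 × 100 = 116.365.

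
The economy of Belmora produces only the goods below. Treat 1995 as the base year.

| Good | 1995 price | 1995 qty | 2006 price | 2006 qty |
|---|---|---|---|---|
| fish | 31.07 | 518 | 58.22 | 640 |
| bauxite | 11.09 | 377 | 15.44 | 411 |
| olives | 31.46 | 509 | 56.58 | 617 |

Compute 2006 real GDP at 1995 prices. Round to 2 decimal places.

43853.61

Real GDP 2006 = Σ (p_1995 × q_2006) = 31.07·640 + 11.09·411 + 31.46·617 = 43853.61.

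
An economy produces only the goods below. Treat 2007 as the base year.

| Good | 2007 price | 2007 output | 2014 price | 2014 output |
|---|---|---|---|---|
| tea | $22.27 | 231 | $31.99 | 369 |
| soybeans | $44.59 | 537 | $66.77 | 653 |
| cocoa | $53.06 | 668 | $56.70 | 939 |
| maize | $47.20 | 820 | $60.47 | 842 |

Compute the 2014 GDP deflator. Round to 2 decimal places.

Nominal GDP 2014 = 31.99·369 + 66.77·653 + 56.70·939 + 60.47·842 = 159562.16.
Real GDP 2014 (at 2007 prices) = 22.27·369 + 44.59·653 + 53.06·939 + 47.20·842 = 126900.64.
Deflator = Nominal/Real × 100 = 159562.16/126900.64 × 100 = 125.738.

125.74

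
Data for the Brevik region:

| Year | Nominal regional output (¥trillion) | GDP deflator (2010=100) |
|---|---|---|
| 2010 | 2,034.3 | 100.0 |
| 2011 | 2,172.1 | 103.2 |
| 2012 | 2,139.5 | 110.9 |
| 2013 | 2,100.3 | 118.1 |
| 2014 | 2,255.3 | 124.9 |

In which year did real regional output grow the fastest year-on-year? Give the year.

2011

2011: real = 2172.1/1.032 = 2104.75; growth vs 2010 (2034.30) = 3.46%.
2012: real = 2139.5/1.109 = 1929.22; growth vs 2011 (2104.75) = -8.34%.
2013: real = 2100.3/1.181 = 1778.41; growth vs 2012 (1929.22) = -7.82%.
2014: real = 2255.3/1.249 = 1805.68; growth vs 2013 (1778.41) = 1.53%.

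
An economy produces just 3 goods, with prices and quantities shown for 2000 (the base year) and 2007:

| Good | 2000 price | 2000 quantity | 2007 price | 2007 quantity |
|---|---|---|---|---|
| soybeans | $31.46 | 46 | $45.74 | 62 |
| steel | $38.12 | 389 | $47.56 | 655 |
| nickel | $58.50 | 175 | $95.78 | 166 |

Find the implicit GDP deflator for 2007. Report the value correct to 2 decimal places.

136.19

Nominal GDP 2007 = 45.74·62 + 47.56·655 + 95.78·166 = 49887.16.
Real GDP 2007 (at 2000 prices) = 31.46·62 + 38.12·655 + 58.50·166 = 36630.12.
Deflator = Nominal/Real × 100 = 49887.16/36630.12 × 100 = 136.192.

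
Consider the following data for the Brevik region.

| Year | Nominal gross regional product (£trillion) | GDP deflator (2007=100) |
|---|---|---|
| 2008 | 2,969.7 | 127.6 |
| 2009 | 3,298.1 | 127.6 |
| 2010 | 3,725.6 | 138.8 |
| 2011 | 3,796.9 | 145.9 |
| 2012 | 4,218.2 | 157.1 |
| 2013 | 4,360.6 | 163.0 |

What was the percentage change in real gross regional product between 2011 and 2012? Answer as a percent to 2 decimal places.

3.18%

Real gross regional product 2011 = 3796.9/1.459 = 2602.40.
Real gross regional product 2012 = 4218.2/1.571 = 2685.04.
Change = 2685.04/2602.40 − 1 = 0.0318.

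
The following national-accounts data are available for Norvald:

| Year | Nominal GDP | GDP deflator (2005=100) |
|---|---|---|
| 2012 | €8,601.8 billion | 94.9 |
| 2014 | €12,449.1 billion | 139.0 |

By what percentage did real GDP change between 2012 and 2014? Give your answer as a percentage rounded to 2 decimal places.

Real GDP 2012 = 8601.8 / 0.949 = 9064.07.
Real GDP 2014 = 12449.1 / 1.390 = 8956.19.
Real growth = 8956.19 / 9064.07 − 1 = -0.0119.

-1.19%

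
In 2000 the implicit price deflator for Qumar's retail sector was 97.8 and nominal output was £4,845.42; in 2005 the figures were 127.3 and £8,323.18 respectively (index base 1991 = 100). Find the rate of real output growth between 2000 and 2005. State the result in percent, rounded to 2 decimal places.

31.97%

Real output 2000 = 4845.42 / 0.978 = 4954.42.
Real output 2005 = 8323.18 / 1.273 = 6538.24.
Real growth = 6538.24 / 4954.42 − 1 = 0.3197.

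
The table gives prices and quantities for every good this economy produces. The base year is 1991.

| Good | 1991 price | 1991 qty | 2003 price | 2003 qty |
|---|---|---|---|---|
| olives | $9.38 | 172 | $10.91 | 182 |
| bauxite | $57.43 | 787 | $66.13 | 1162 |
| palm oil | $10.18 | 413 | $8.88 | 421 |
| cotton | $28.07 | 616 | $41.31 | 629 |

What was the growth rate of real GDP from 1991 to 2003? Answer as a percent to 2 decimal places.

32.32%

Real GDP 1991 = Nominal GDP 1991 = 9.38·172 + 57.43·787 + 10.18·413 + 28.07·616 = 68306.23.
Real GDP 2003 (at 1991 prices) = 9.38·182 + 57.43·1162 + 10.18·421 + 28.07·629 = 90382.63.
Real growth = 90382.63/68306.23 − 1 = 0.3232.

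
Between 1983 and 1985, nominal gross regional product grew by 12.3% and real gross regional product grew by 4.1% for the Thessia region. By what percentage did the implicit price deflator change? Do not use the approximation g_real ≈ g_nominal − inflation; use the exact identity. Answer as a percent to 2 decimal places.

7.88%

(1 + g_nom) = (1 + g_real)(1 + π), so π = 1.1230 / 1.0410 − 1 = 0.07877.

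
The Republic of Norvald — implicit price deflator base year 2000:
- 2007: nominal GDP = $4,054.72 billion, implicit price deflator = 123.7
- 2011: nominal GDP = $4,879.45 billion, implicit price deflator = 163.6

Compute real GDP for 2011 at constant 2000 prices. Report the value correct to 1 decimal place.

Real GDP = Nominal / (implicit price deflator/100) = 4879.45 / 1.636 = 2982.55.

$2,982.5 billion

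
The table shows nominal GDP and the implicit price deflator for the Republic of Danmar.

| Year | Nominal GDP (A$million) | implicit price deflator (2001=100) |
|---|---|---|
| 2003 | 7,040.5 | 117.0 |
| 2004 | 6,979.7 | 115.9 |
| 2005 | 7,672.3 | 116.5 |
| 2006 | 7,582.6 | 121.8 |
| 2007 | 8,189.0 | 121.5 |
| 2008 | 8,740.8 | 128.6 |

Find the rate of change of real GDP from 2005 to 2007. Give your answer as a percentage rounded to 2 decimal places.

2.34%

Real GDP 2005 = 7672.3/1.165 = 6585.67.
Real GDP 2007 = 8189.0/1.215 = 6739.92.
Change = 6739.92/6585.67 − 1 = 0.0234.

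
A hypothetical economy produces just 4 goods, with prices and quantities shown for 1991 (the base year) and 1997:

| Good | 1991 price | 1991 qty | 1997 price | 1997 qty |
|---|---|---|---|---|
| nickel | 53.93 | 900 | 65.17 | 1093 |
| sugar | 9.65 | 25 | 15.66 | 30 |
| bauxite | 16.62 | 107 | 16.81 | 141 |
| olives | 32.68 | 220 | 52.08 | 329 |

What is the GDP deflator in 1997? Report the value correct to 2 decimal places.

Nominal GDP 1997 = 65.17·1093 + 15.66·30 + 16.81·141 + 52.08·329 = 91205.14.
Real GDP 1997 (at 1991 prices) = 53.93·1093 + 9.65·30 + 16.62·141 + 32.68·329 = 72330.13.
Deflator = Nominal/Real × 100 = 91205.14/72330.13 × 100 = 126.096.

126.10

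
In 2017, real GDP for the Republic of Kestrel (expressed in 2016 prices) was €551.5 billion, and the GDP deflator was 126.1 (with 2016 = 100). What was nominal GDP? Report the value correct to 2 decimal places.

€695.44 billion

Nominal GDP = Real × (GDP deflator/100) = 551.5 × 1.261 = 695.44.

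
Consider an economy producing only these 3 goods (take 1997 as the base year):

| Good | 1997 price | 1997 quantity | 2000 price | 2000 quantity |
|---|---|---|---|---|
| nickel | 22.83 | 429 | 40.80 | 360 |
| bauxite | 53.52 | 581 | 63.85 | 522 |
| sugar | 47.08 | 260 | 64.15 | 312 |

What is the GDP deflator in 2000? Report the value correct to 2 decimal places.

133.80

Nominal GDP 2000 = 40.80·360 + 63.85·522 + 64.15·312 = 68032.50.
Real GDP 2000 (at 1997 prices) = 22.83·360 + 53.52·522 + 47.08·312 = 50845.20.
Deflator = Nominal/Real × 100 = 68032.50/50845.20 × 100 = 133.803.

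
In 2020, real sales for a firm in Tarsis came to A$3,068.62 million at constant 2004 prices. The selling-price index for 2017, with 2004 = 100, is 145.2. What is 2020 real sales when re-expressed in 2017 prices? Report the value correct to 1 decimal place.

Real sales in 2017 prices = Real sales in 2004 prices × (P_2017/P_2004) = 3068.62 × 1.452 = 4455.64.

A$4,455.6 million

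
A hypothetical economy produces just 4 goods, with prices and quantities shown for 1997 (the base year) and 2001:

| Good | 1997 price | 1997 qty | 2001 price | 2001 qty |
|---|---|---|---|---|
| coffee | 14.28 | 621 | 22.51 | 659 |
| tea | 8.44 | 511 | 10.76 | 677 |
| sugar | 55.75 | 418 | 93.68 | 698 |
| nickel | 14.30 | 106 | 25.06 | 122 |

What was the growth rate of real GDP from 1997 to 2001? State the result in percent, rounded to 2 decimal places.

Real GDP 1997 = Nominal GDP 1997 = 14.28·621 + 8.44·511 + 55.75·418 + 14.30·106 = 38000.02.
Real GDP 2001 (at 1997 prices) = 14.28·659 + 8.44·677 + 55.75·698 + 14.30·122 = 55782.50.
Real growth = 55782.50/38000.02 − 1 = 0.4680.

46.80%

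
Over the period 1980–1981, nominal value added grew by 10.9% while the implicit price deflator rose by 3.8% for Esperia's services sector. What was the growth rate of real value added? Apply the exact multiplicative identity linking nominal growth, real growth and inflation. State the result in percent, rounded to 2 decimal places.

(1 + g_nom) = (1 + g_real)(1 + π), so g_real = 1.1090 / 1.0380 − 1 = 0.06840.

6.84%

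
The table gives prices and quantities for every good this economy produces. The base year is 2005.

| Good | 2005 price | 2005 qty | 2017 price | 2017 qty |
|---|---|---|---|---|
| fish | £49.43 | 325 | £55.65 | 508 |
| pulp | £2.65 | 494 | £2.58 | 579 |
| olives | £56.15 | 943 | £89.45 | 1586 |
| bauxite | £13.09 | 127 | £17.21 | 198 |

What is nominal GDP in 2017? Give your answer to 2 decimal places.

£175039.30

Nominal GDP 2017 = Σ (p_2017 × q_2017) = 55.65·508 + 2.58·579 + 89.45·1586 + 17.21·198 = 175039.30.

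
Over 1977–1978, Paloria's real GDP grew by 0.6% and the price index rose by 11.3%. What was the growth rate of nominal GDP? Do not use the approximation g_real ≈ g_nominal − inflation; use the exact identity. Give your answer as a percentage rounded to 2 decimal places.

11.97%

(1 + g_nom) = (1 + g_real)(1 + π) = 1.0060 × 1.1130 = 1.11968.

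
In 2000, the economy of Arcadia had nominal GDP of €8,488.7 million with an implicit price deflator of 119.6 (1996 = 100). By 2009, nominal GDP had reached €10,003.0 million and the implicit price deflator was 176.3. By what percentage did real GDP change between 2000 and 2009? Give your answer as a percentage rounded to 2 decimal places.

-20.06%

Real GDP 2000 = 8488.7 / 1.196 = 7097.58.
Real GDP 2009 = 10003.0 / 1.763 = 5673.85.
Real growth = 5673.85 / 7097.58 − 1 = -0.2006.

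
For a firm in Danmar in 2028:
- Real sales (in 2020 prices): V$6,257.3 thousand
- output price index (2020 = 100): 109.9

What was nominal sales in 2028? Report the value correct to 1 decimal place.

Nominal sales = Real × (output price index/100) = 6257.3 × 1.099 = 6876.77.

V$6,876.8 thousand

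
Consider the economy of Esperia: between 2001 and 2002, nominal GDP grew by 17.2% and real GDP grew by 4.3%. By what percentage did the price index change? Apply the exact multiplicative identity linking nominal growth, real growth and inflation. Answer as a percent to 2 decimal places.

12.37%

(1 + g_nom) = (1 + g_real)(1 + π), so π = 1.1720 / 1.0430 − 1 = 0.12368.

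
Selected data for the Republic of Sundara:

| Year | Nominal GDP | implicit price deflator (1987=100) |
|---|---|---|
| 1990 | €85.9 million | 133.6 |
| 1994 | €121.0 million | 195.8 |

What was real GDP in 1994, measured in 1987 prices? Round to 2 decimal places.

Real GDP = Nominal / (implicit price deflator/100) = 121.0 / 1.958 = 61.80.

€61.80 million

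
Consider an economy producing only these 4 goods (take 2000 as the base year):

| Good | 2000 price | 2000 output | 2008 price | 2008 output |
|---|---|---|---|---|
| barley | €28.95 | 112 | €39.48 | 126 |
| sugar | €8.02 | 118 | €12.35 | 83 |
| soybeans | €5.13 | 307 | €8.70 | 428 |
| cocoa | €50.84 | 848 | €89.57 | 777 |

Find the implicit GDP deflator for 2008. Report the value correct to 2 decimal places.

Nominal GDP 2008 = 39.48·126 + 12.35·83 + 8.70·428 + 89.57·777 = 79319.02.
Real GDP 2008 (at 2000 prices) = 28.95·126 + 8.02·83 + 5.13·428 + 50.84·777 = 46011.68.
Deflator = Nominal/Real × 100 = 79319.02/46011.68 × 100 = 172.389.

172.39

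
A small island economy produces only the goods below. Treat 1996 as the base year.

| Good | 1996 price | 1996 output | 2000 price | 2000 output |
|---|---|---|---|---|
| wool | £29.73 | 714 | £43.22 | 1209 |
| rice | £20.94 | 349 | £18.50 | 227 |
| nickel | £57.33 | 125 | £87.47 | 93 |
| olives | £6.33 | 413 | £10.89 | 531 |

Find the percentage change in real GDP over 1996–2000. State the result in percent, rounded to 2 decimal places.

28.90%

Real GDP 1996 = Nominal GDP 1996 = 29.73·714 + 20.94·349 + 57.33·125 + 6.33·413 = 38315.82.
Real GDP 2000 (at 1996 prices) = 29.73·1209 + 20.94·227 + 57.33·93 + 6.33·531 = 49389.87.
Real growth = 49389.87/38315.82 − 1 = 0.2890.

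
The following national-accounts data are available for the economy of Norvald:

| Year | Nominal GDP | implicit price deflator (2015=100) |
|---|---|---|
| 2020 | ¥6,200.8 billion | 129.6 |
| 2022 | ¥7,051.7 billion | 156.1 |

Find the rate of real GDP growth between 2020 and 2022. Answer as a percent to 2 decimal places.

Real GDP 2020 = 6200.8 / 1.296 = 4784.57.
Real GDP 2022 = 7051.7 / 1.561 = 4517.42.
Real growth = 4517.42 / 4784.57 − 1 = -0.0558.

-5.58%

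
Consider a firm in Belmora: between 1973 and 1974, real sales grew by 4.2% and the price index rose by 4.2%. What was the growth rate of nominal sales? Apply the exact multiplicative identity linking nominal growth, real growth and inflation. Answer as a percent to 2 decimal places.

8.58%

(1 + g_nom) = (1 + g_real)(1 + π) = 1.0420 × 1.0420 = 1.08576.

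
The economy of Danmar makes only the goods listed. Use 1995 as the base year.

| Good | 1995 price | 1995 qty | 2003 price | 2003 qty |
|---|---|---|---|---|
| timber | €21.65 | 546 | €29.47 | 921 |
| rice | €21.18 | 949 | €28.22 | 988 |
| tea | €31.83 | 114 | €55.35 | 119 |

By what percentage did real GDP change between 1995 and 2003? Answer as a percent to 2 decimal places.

Real GDP 1995 = Nominal GDP 1995 = 21.65·546 + 21.18·949 + 31.83·114 = 35549.34.
Real GDP 2003 (at 1995 prices) = 21.65·921 + 21.18·988 + 31.83·119 = 44653.26.
Real growth = 44653.26/35549.34 − 1 = 0.2561.

25.61%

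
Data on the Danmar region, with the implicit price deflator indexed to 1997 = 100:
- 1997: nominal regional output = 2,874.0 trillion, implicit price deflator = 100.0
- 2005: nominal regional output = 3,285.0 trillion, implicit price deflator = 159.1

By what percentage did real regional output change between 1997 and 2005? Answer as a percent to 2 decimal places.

Deflate each year: 1997 → 2874.0/1.000 = 2874.00; 2005 → 3285.0/1.591 = 2064.74.
So real regional output changed by 2064.74/2874.00 − 1 = -0.2816, i.e. -28.16%.

-28.16%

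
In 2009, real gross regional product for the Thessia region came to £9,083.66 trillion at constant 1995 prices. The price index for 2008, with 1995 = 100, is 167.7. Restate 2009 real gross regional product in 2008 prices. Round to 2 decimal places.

£15,233.30 trillion

Real gross regional product in 2008 prices = Real gross regional product in 1995 prices × (P_2008/P_1995) = 9083.66 × 1.677 = 15233.30.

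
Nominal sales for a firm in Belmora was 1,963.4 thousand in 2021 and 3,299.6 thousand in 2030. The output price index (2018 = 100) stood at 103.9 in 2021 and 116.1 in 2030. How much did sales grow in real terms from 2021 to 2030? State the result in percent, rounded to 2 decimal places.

50.40%

Deflate each year: 2021 → 1963.4/1.039 = 1889.70; 2030 → 3299.6/1.161 = 2842.03.
So real sales changed by 2842.03/1889.70 − 1 = 0.5040, i.e. 50.40%.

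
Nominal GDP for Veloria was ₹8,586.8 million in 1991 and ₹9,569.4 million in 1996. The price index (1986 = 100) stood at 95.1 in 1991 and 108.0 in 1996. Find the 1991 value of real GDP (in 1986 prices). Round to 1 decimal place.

Real GDP = Nominal / (price index/100) = 8586.8 / 0.951 = 9029.23.

₹9,029.2 million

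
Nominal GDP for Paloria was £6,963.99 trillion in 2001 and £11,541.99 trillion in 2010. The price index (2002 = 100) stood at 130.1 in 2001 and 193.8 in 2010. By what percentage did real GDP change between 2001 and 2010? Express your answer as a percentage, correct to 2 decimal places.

11.26%

Deflate each year: 2001 → 6963.99/1.301 = 5352.80; 2010 → 11541.99/1.938 = 5955.62.
So real GDP changed by 5955.62/5352.80 − 1 = 0.1126, i.e. 11.26%.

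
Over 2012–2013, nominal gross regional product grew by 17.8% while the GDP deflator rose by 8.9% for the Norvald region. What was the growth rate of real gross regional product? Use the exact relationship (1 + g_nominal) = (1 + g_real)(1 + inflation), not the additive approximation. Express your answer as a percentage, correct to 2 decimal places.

(1 + g_nom) = (1 + g_real)(1 + π), so g_real = 1.1780 / 1.0890 − 1 = 0.08173.

8.17%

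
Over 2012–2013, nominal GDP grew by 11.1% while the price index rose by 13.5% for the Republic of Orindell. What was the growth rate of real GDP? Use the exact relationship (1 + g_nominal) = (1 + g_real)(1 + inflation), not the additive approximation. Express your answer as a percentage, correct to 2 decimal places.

-2.11%

(1 + g_nom) = (1 + g_real)(1 + π), so g_real = 1.1110 / 1.1350 − 1 = -0.02115.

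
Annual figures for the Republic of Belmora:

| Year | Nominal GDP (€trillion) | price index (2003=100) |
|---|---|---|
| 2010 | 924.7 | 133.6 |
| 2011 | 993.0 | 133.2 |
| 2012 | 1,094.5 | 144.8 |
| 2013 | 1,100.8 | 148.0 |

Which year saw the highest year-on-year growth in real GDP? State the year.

2011: real = 993.0/1.332 = 745.50; growth vs 2010 (692.14) = 7.71%.
2012: real = 1094.5/1.448 = 755.87; growth vs 2011 (745.50) = 1.39%.
2013: real = 1100.8/1.480 = 743.78; growth vs 2012 (755.87) = -1.60%.

2011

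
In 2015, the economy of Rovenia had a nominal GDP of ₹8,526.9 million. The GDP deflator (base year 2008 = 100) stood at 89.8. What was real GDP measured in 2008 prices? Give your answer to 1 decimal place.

₹9,495.4 million

Real GDP = Nominal / (GDP deflator/100) = 8526.9 / 0.898 = 9495.43.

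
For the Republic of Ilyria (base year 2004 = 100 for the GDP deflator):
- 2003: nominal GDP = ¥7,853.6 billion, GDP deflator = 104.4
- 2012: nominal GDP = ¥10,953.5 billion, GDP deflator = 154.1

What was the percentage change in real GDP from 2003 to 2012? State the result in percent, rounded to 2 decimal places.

-5.51%

Real GDP 2003 = 7853.6 / 1.044 = 7522.61.
Real GDP 2012 = 10953.5 / 1.541 = 7108.05.
Real growth = 7108.05 / 7522.61 − 1 = -0.0551.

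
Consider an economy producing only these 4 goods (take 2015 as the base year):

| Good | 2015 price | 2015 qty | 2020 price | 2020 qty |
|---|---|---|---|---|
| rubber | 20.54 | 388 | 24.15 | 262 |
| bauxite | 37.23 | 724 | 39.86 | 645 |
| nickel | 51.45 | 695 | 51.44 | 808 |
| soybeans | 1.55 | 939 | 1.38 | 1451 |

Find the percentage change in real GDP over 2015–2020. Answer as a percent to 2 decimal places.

Real GDP 2015 = Nominal GDP 2015 = 20.54·388 + 37.23·724 + 51.45·695 + 1.55·939 = 72137.24.
Real GDP 2020 (at 2015 prices) = 20.54·262 + 37.23·645 + 51.45·808 + 1.55·1451 = 73215.48.
Real growth = 73215.48/72137.24 − 1 = 0.0149.

1.49%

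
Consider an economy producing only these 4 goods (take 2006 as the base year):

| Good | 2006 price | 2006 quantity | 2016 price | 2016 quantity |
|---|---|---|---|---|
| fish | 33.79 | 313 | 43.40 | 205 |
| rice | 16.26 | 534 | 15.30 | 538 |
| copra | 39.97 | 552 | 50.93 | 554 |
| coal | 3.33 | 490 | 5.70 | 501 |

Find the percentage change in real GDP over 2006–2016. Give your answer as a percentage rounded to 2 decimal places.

Real GDP 2006 = Nominal GDP 2006 = 33.79·313 + 16.26·534 + 39.97·552 + 3.33·490 = 42954.25.
Real GDP 2016 (at 2006 prices) = 33.79·205 + 16.26·538 + 39.97·554 + 3.33·501 = 39486.54.
Real growth = 39486.54/42954.25 − 1 = -0.0807.

-8.07%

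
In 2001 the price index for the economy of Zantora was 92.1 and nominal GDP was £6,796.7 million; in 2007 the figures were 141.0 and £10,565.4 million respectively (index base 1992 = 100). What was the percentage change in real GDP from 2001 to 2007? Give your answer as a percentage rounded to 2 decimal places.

Deflate each year: 2001 → 6796.7/0.921 = 7379.70; 2007 → 10565.4/1.410 = 7493.19.
So real GDP changed by 7493.19/7379.70 − 1 = 0.0154, i.e. 1.54%.

1.54%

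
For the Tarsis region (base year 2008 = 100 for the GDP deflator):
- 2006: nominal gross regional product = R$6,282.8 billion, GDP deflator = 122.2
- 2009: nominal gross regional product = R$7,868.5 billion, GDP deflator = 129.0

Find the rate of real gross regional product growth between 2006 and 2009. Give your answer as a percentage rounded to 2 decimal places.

Real gross regional product 2006 = 6282.8 / 1.222 = 5141.41.
Real gross regional product 2009 = 7868.5 / 1.290 = 6099.61.
Real growth = 6099.61 / 5141.41 − 1 = 0.1864.

18.64%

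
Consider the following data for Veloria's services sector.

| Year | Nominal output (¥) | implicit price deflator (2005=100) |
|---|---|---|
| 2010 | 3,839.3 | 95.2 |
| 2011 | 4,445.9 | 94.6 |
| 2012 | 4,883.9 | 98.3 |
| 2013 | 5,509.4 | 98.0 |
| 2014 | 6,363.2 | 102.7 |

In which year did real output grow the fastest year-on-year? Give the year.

2011: real = 4445.9/0.946 = 4699.68; growth vs 2010 (4032.88) = 16.53%.
2012: real = 4883.9/0.983 = 4968.36; growth vs 2011 (4699.68) = 5.72%.
2013: real = 5509.4/0.980 = 5621.84; growth vs 2012 (4968.36) = 13.15%.
2014: real = 6363.2/1.027 = 6195.91; growth vs 2013 (5621.84) = 10.21%.

2011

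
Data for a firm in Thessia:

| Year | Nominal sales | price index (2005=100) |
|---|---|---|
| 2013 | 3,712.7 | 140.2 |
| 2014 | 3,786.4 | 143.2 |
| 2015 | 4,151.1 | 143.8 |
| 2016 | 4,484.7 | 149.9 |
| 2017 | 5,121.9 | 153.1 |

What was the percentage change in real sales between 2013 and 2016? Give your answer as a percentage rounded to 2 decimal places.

12.98%

Real sales 2013 = 3712.7/1.402 = 2648.15.
Real sales 2016 = 4484.7/1.499 = 2991.79.
Change = 2991.79/2648.15 − 1 = 0.1298.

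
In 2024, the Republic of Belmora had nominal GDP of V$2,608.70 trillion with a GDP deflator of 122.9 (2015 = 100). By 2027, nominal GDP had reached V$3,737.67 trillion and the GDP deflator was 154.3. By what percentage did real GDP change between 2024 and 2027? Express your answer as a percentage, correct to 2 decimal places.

14.12%

Real GDP 2024 = 2608.70 / 1.229 = 2122.62.
Real GDP 2027 = 3737.67 / 1.543 = 2422.34.
Real growth = 2422.34 / 2122.62 − 1 = 0.1412.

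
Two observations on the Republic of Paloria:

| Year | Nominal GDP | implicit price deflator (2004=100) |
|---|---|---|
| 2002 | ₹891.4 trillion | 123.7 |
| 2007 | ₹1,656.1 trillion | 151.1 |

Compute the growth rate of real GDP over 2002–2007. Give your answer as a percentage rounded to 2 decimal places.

Deflate each year: 2002 → 891.4/1.237 = 720.61; 2007 → 1656.1/1.511 = 1096.03.
So real GDP changed by 1096.03/720.61 − 1 = 0.5210, i.e. 52.10%.

52.10%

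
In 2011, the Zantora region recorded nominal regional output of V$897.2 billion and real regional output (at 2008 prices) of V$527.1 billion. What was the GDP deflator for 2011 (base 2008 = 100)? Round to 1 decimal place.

170.2

GDP deflator = (Nominal / Real) × 100 = 897.2 / 527.1 × 100 = 170.21.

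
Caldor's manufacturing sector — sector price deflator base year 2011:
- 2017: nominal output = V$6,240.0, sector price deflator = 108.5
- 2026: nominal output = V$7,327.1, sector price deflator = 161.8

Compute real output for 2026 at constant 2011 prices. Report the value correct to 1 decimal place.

V$4,528.5

Real output = Nominal / (sector price deflator/100) = 7327.1 / 1.618 = 4528.49.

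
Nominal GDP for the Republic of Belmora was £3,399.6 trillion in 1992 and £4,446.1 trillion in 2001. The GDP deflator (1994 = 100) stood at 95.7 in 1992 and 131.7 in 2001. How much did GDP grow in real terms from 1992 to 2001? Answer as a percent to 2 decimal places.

-4.97%

Deflate each year: 1992 → 3399.6/0.957 = 3552.35; 2001 → 4446.1/1.317 = 3375.93.
So real GDP changed by 3375.93/3552.35 − 1 = -0.0497, i.e. -4.97%.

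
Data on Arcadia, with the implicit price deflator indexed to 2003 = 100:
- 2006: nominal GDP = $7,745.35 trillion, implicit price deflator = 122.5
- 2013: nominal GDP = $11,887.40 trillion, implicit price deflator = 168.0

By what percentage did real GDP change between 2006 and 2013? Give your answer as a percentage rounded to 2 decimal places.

11.91%

Real GDP 2006 = 7745.35 / 1.225 = 6322.73.
Real GDP 2013 = 11887.40 / 1.680 = 7075.83.
Real growth = 7075.83 / 6322.73 − 1 = 0.1191.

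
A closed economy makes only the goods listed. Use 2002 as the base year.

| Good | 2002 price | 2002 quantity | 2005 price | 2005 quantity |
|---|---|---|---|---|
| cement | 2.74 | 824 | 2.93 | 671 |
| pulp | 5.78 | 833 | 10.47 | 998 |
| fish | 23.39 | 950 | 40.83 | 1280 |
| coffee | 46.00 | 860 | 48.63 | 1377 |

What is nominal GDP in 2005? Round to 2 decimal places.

Nominal GDP 2005 = Σ (p_2005 × q_2005) = 2.93·671 + 10.47·998 + 40.83·1280 + 48.63·1377 = 131641.00.

131641.00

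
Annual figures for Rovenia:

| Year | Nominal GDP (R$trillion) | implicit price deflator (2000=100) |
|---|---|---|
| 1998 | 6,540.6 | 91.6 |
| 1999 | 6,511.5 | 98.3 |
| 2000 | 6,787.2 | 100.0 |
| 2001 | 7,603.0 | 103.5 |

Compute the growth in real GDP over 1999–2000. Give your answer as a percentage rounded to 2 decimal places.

Real GDP 1999 = 6511.5/0.983 = 6624.11.
Real GDP 2000 = 6787.2/1.000 = 6787.20.
Change = 6787.20/6624.11 − 1 = 0.0246.

2.46%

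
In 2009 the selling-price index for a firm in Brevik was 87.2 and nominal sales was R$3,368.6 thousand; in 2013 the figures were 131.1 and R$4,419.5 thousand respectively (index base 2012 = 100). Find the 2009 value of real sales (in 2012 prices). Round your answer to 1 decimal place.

Real sales = Nominal / (selling-price index/100) = 3368.6 / 0.872 = 3863.07.

R$3,863.1 thousand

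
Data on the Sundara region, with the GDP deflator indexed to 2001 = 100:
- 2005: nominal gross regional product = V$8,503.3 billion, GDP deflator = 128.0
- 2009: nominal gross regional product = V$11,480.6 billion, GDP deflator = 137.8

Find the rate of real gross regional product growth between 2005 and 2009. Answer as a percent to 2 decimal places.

25.41%

Deflate each year: 2005 → 8503.3/1.280 = 6643.20; 2009 → 11480.6/1.378 = 8331.35.
So real gross regional product changed by 8331.35/6643.20 − 1 = 0.2541, i.e. 25.41%.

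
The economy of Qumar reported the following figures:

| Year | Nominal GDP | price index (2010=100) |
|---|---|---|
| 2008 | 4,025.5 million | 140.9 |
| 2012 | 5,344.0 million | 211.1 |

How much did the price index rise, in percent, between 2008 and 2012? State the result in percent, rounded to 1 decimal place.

49.8%

Price-level change = 211.1 / 140.9 − 1 = 0.4982.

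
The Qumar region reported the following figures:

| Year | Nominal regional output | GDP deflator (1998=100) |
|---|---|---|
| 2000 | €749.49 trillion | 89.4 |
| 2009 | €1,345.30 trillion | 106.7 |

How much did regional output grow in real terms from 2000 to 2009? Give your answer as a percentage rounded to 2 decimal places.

50.39%

Deflate each year: 2000 → 749.49/0.894 = 838.36; 2009 → 1345.30/1.067 = 1260.82.
So real regional output changed by 1260.82/838.36 − 1 = 0.5039, i.e. 50.39%.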